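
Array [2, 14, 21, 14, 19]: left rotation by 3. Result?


Left rotate by 3: [14, 19, 2, 14, 21]


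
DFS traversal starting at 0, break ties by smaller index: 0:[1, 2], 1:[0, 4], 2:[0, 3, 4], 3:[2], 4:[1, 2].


DFS stack-based: start with [0]
Visit order: [0, 1, 4, 2, 3]


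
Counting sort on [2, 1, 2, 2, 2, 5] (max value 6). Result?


Count array: [0, 1, 4, 0, 0, 1, 0]
Reconstruct: [1, 2, 2, 2, 2, 5]


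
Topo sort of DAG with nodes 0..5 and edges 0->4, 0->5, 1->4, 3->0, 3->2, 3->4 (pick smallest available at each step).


Kahn's algorithm, process smallest node first
Order: [1, 3, 0, 2, 4, 5]


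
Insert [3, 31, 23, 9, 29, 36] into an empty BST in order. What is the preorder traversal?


Root = 3; build tree by BST insertion.
Preorder traversal: [3, 31, 23, 9, 29, 36]


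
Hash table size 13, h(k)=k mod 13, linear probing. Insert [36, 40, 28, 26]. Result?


Insertions: 36->slot 10; 40->slot 1; 28->slot 2; 26->slot 0
Table: [26, 40, 28, None, None, None, None, None, None, None, 36, None, None]


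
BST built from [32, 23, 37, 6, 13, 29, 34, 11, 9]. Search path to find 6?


BST root = 32
Search for 6: compare at each node
Path: [32, 23, 6]


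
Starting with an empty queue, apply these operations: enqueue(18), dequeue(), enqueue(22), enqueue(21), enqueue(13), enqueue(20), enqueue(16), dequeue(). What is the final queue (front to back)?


enqueue(18) -> [18]
dequeue() returns 18 -> []
enqueue(22) -> [22]
enqueue(21) -> [22, 21]
enqueue(13) -> [22, 21, 13]
enqueue(20) -> [22, 21, 13, 20]
enqueue(16) -> [22, 21, 13, 20, 16]
dequeue() returns 22 -> [21, 13, 20, 16]
Final queue (front to back): [21, 13, 20, 16]


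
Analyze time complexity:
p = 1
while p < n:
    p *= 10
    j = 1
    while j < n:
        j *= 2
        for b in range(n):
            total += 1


Per nesting level: O(log n) * O(log n) * O(n) = O(n (log n)^2)
Complexity: O(n (log n)^2)


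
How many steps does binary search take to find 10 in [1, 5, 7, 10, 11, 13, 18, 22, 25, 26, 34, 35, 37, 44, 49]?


Search for 10:
[0,14] mid=7 arr[7]=22
[0,6] mid=3 arr[3]=10
Total: 2 comparisons


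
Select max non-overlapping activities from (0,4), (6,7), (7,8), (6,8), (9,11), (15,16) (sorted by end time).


Greedy: pick earliest-ending, then skip overlaps.
Selected (5 activities): [(0, 4), (6, 7), (7, 8), (9, 11), (15, 16)]


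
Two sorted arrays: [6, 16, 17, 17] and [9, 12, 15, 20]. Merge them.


Compare heads, take smaller each step.
Merged: [6, 9, 12, 15, 16, 17, 17, 20]


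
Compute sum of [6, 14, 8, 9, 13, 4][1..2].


Prefix sums: [0, 6, 20, 28, 37, 50, 54]
Sum[1..2] = prefix[3] - prefix[1] = 28 - 6 = 22


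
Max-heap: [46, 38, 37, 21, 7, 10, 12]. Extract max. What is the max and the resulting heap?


Max = 46
Replace root with last, heapify down
Resulting heap: [38, 21, 37, 12, 7, 10]


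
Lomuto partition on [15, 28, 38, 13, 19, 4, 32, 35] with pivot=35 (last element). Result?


Elements <= 35 go left of pivot.
Result: [15, 28, 13, 19, 4, 32, 35, 38], pivot at index 6


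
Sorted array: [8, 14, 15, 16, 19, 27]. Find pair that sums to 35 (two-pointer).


Two pointers: lo=0, hi=5
Found pair: (8, 27) summing to 35


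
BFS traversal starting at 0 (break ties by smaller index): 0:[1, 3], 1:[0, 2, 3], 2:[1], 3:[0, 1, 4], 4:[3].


BFS queue: start with [0]
Visit order: [0, 1, 3, 2, 4]


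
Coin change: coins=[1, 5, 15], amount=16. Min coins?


dp[0]=0; dp[i]=1+min(dp[i-c] for c in coins)
...dp[11]=3, dp[12]=4, dp[13]=5, dp[14]=6, dp[15]=1, dp[16]=2
Minimum coins for 16 = 2


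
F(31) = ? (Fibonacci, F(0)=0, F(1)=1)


F(n)=F(n-1)+F(n-2)
...F(29)=514229, F(30)=832040, F(31)=1346269


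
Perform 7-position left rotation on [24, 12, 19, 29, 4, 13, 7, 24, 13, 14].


Left rotate by 7: [24, 13, 14, 24, 12, 19, 29, 4, 13, 7]


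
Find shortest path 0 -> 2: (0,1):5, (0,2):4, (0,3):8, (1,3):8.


Dijkstra from 0:
Distances: {0: 0, 1: 5, 2: 4, 3: 8}
Shortest distance to 2 = 4, path = [0, 2]


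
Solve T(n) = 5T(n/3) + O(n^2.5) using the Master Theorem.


a=5, b=3, c=2.5. log_3(5)=1.465 < c=2.5. Case 3: O(n^c) = O(n^2.500)
Complexity: O(n^2.500)


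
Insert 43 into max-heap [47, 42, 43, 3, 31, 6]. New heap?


Append 43: [47, 42, 43, 3, 31, 6, 43]
Bubble up: no swaps needed
Result: [47, 42, 43, 3, 31, 6, 43]


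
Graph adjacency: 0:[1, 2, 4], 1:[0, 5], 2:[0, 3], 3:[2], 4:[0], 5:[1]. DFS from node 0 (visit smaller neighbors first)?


DFS stack-based: start with [0]
Visit order: [0, 1, 5, 2, 3, 4]


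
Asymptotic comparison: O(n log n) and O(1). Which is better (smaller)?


constant grows slower than linearithmic
O(1) is asymptotically smaller; O(n log n) grows faster


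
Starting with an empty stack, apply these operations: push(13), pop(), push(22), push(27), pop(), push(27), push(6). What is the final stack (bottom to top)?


push(13) -> [13]
pop() returns 13 -> []
push(22) -> [22]
push(27) -> [22, 27]
pop() returns 27 -> [22]
push(27) -> [22, 27]
push(6) -> [22, 27, 6]
Final stack (bottom to top): [22, 27, 6]


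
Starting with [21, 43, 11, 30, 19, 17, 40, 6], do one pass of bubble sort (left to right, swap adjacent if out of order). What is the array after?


After one pass: [21, 11, 30, 19, 17, 40, 6, 43]


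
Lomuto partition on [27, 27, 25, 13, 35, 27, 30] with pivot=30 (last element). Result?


Elements <= 30 go left of pivot.
Result: [27, 27, 25, 13, 27, 30, 35], pivot at index 5


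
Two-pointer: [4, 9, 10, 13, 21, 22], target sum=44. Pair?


Two pointers: lo=0, hi=5
No pair sums to 44


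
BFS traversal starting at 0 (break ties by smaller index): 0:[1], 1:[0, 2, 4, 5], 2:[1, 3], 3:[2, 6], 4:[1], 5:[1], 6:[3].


BFS queue: start with [0]
Visit order: [0, 1, 2, 4, 5, 3, 6]


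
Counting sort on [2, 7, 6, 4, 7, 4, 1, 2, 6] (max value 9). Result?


Count array: [0, 1, 2, 0, 2, 0, 2, 2, 0, 0]
Reconstruct: [1, 2, 2, 4, 4, 6, 6, 7, 7]


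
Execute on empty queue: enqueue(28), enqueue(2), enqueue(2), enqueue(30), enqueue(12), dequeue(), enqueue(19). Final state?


enqueue(28) -> [28]
enqueue(2) -> [28, 2]
enqueue(2) -> [28, 2, 2]
enqueue(30) -> [28, 2, 2, 30]
enqueue(12) -> [28, 2, 2, 30, 12]
dequeue() returns 28 -> [2, 2, 30, 12]
enqueue(19) -> [2, 2, 30, 12, 19]
Final queue (front to back): [2, 2, 30, 12, 19]


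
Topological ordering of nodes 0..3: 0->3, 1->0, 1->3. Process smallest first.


Kahn's algorithm, process smallest node first
Order: [1, 0, 2, 3]


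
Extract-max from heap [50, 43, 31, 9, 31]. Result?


Max = 50
Replace root with last, heapify down
Resulting heap: [43, 31, 31, 9]


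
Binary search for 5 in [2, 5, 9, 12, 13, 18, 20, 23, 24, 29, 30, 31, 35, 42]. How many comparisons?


Search for 5:
[0,13] mid=6 arr[6]=20
[0,5] mid=2 arr[2]=9
[0,1] mid=0 arr[0]=2
[1,1] mid=1 arr[1]=5
Total: 4 comparisons


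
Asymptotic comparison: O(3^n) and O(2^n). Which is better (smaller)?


exponential grows slower than exponential (base 3)
O(2^n) is asymptotically smaller; O(3^n) grows faster


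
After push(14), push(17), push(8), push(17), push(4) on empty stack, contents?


push(14) -> [14]
push(17) -> [14, 17]
push(8) -> [14, 17, 8]
push(17) -> [14, 17, 8, 17]
push(4) -> [14, 17, 8, 17, 4]
Final stack (bottom to top): [14, 17, 8, 17, 4]


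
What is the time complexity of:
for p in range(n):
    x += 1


Per nesting level: O(n) = O(n)
Complexity: O(n)


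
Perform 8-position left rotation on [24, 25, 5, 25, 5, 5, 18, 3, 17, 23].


Left rotate by 8: [17, 23, 24, 25, 5, 25, 5, 5, 18, 3]


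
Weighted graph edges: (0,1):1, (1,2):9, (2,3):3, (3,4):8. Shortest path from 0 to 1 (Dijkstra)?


Dijkstra from 0:
Distances: {0: 0, 1: 1, 2: 10, 3: 13, 4: 21}
Shortest distance to 1 = 1, path = [0, 1]


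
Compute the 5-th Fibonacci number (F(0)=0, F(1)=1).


F(n)=F(n-1)+F(n-2)
...F(3)=2, F(4)=3, F(5)=5


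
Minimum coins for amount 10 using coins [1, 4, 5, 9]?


dp[0]=0; dp[i]=1+min(dp[i-c] for c in coins)
...dp[5]=1, dp[6]=2, dp[7]=3, dp[8]=2, dp[9]=1, dp[10]=2
Minimum coins for 10 = 2


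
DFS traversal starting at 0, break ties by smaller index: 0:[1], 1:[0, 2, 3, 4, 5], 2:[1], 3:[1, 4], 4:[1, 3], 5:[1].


DFS stack-based: start with [0]
Visit order: [0, 1, 2, 3, 4, 5]


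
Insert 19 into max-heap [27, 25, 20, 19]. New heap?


Append 19: [27, 25, 20, 19, 19]
Bubble up: no swaps needed
Result: [27, 25, 20, 19, 19]


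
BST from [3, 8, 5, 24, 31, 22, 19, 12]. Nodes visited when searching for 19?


BST root = 3
Search for 19: compare at each node
Path: [3, 8, 24, 22, 19]


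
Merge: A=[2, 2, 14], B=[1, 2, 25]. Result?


Compare heads, take smaller each step.
Merged: [1, 2, 2, 2, 14, 25]


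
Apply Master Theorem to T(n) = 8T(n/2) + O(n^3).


a=8, b=2, c=3. log_2(8)=3 = c=3. Case 2: O(n^c log n) = O(n^3 log n)
Complexity: O(n^3 log n)


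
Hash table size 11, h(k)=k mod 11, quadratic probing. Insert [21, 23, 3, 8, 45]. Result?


Insertions: 21->slot 10; 23->slot 1; 3->slot 3; 8->slot 8; 45->slot 2
Table: [None, 23, 45, 3, None, None, None, None, 8, None, 21]


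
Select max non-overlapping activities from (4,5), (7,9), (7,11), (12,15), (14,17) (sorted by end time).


Greedy: pick earliest-ending, then skip overlaps.
Selected (3 activities): [(4, 5), (7, 9), (12, 15)]


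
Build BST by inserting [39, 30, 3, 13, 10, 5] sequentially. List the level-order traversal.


Root = 39; build tree by BST insertion.
Level-Order traversal: [39, 30, 3, 13, 10, 5]


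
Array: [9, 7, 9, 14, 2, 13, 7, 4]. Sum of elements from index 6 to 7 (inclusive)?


Prefix sums: [0, 9, 16, 25, 39, 41, 54, 61, 65]
Sum[6..7] = prefix[8] - prefix[6] = 65 - 54 = 11


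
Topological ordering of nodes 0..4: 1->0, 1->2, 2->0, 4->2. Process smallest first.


Kahn's algorithm, process smallest node first
Order: [1, 3, 4, 2, 0]


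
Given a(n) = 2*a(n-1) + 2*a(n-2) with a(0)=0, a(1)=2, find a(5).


Build bottom-up:
...a(3)=12, a(4)=32, a(5)=2*32+2*12=88


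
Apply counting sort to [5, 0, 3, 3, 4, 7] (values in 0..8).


Count array: [1, 0, 0, 2, 1, 1, 0, 1, 0]
Reconstruct: [0, 3, 3, 4, 5, 7]


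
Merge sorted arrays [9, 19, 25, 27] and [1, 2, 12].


Compare heads, take smaller each step.
Merged: [1, 2, 9, 12, 19, 25, 27]


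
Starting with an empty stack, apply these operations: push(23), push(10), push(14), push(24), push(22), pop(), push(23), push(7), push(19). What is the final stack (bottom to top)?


push(23) -> [23]
push(10) -> [23, 10]
push(14) -> [23, 10, 14]
push(24) -> [23, 10, 14, 24]
push(22) -> [23, 10, 14, 24, 22]
pop() returns 22 -> [23, 10, 14, 24]
push(23) -> [23, 10, 14, 24, 23]
push(7) -> [23, 10, 14, 24, 23, 7]
push(19) -> [23, 10, 14, 24, 23, 7, 19]
Final stack (bottom to top): [23, 10, 14, 24, 23, 7, 19]


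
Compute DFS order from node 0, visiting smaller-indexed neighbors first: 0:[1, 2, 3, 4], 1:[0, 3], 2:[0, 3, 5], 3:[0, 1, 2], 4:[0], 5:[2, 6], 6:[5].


DFS stack-based: start with [0]
Visit order: [0, 1, 3, 2, 5, 6, 4]


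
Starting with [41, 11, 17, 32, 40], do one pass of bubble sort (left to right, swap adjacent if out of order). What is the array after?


After one pass: [11, 17, 32, 40, 41]


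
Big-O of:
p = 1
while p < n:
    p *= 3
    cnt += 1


Per nesting level: O(log n) = O(log n)
Complexity: O(log n)


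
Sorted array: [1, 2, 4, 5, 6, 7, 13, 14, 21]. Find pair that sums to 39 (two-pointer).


Two pointers: lo=0, hi=8
No pair sums to 39


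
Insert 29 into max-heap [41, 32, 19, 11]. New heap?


Append 29: [41, 32, 19, 11, 29]
Bubble up: no swaps needed
Result: [41, 32, 19, 11, 29]


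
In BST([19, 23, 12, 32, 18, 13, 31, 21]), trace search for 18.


BST root = 19
Search for 18: compare at each node
Path: [19, 12, 18]


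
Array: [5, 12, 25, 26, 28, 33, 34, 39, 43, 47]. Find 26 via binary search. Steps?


Search for 26:
[0,9] mid=4 arr[4]=28
[0,3] mid=1 arr[1]=12
[2,3] mid=2 arr[2]=25
[3,3] mid=3 arr[3]=26
Total: 4 comparisons


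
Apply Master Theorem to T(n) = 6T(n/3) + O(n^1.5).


a=6, b=3, c=1.5. log_3(6)=1.631 > c=1.5. Case 1: O(n^log_b(a)) = O(n^1.631)
Complexity: O(n^1.631)


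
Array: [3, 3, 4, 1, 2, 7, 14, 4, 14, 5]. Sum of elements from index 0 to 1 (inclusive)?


Prefix sums: [0, 3, 6, 10, 11, 13, 20, 34, 38, 52, 57]
Sum[0..1] = prefix[2] - prefix[0] = 6 - 0 = 6


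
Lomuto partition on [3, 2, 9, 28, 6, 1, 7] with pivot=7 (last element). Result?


Elements <= 7 go left of pivot.
Result: [3, 2, 6, 1, 7, 28, 9], pivot at index 4


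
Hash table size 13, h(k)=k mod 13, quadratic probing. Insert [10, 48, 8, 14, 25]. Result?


Insertions: 10->slot 10; 48->slot 9; 8->slot 8; 14->slot 1; 25->slot 12
Table: [None, 14, None, None, None, None, None, None, 8, 48, 10, None, 25]


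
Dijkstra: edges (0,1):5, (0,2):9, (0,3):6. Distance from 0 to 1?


Dijkstra from 0:
Distances: {0: 0, 1: 5, 2: 9, 3: 6}
Shortest distance to 1 = 5, path = [0, 1]


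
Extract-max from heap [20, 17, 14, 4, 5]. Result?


Max = 20
Replace root with last, heapify down
Resulting heap: [17, 5, 14, 4]


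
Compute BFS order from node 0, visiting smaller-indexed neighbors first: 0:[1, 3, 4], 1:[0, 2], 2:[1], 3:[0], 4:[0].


BFS queue: start with [0]
Visit order: [0, 1, 3, 4, 2]


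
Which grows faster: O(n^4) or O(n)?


linear grows slower than quartic
O(n) is asymptotically smaller; O(n^4) grows faster


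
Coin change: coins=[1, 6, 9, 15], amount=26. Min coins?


dp[0]=0; dp[i]=1+min(dp[i-c] for c in coins)
...dp[21]=2, dp[22]=3, dp[23]=4, dp[24]=2, dp[25]=3, dp[26]=4
Minimum coins for 26 = 4


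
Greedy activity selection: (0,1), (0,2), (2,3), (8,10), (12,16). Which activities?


Greedy: pick earliest-ending, then skip overlaps.
Selected (4 activities): [(0, 1), (2, 3), (8, 10), (12, 16)]


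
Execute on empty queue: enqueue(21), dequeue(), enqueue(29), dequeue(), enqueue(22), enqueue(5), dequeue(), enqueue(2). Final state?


enqueue(21) -> [21]
dequeue() returns 21 -> []
enqueue(29) -> [29]
dequeue() returns 29 -> []
enqueue(22) -> [22]
enqueue(5) -> [22, 5]
dequeue() returns 22 -> [5]
enqueue(2) -> [5, 2]
Final queue (front to back): [5, 2]


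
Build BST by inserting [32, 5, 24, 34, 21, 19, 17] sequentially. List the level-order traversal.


Root = 32; build tree by BST insertion.
Level-Order traversal: [32, 5, 34, 24, 21, 19, 17]


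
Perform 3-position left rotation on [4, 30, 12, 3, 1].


Left rotate by 3: [3, 1, 4, 30, 12]


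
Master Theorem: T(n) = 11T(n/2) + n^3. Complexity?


a=11, b=2, c=3. log_2(11)=3.459 > c=3. Case 1: O(n^log_b(a)) = O(n^3.459)
Complexity: O(n^3.459)


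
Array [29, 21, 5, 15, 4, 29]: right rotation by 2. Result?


Right rotate by 2: [4, 29, 29, 21, 5, 15]


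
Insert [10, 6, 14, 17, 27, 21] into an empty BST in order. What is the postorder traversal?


Root = 10; build tree by BST insertion.
Postorder traversal: [6, 21, 27, 17, 14, 10]


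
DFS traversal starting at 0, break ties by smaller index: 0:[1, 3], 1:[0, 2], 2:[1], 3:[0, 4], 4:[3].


DFS stack-based: start with [0]
Visit order: [0, 1, 2, 3, 4]


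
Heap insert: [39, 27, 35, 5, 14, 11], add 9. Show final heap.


Append 9: [39, 27, 35, 5, 14, 11, 9]
Bubble up: no swaps needed
Result: [39, 27, 35, 5, 14, 11, 9]


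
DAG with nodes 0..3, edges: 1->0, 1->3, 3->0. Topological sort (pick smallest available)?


Kahn's algorithm, process smallest node first
Order: [1, 2, 3, 0]


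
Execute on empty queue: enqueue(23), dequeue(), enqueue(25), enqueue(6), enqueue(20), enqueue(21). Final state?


enqueue(23) -> [23]
dequeue() returns 23 -> []
enqueue(25) -> [25]
enqueue(6) -> [25, 6]
enqueue(20) -> [25, 6, 20]
enqueue(21) -> [25, 6, 20, 21]
Final queue (front to back): [25, 6, 20, 21]


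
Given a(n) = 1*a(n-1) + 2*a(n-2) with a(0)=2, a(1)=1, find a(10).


Build bottom-up:
...a(8)=257, a(9)=511, a(10)=1*511+2*257=1025


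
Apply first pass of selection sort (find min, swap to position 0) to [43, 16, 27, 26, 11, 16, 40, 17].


After one pass: [11, 16, 27, 26, 43, 16, 40, 17]


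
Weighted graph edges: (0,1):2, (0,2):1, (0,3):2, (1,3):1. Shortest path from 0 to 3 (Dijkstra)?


Dijkstra from 0:
Distances: {0: 0, 1: 2, 2: 1, 3: 2}
Shortest distance to 3 = 2, path = [0, 3]


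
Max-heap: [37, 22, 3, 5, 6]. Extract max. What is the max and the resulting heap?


Max = 37
Replace root with last, heapify down
Resulting heap: [22, 6, 3, 5]


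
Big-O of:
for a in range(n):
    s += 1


Per nesting level: O(n) = O(n)
Complexity: O(n)


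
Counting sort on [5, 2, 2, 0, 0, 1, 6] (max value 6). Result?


Count array: [2, 1, 2, 0, 0, 1, 1]
Reconstruct: [0, 0, 1, 2, 2, 5, 6]


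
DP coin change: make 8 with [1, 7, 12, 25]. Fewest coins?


dp[0]=0; dp[i]=1+min(dp[i-c] for c in coins)
...dp[3]=3, dp[4]=4, dp[5]=5, dp[6]=6, dp[7]=1, dp[8]=2
Minimum coins for 8 = 2


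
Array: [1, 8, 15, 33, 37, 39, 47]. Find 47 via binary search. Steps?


Search for 47:
[0,6] mid=3 arr[3]=33
[4,6] mid=5 arr[5]=39
[6,6] mid=6 arr[6]=47
Total: 3 comparisons


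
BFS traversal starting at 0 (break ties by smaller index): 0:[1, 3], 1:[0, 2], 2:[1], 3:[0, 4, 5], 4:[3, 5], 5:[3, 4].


BFS queue: start with [0]
Visit order: [0, 1, 3, 2, 4, 5]


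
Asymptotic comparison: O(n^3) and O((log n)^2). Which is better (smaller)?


polylogarithmic grows slower than cubic
O((log n)^2) is asymptotically smaller; O(n^3) grows faster


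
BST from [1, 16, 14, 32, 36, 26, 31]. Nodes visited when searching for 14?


BST root = 1
Search for 14: compare at each node
Path: [1, 16, 14]


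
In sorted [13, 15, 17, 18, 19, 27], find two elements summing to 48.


Two pointers: lo=0, hi=5
No pair sums to 48


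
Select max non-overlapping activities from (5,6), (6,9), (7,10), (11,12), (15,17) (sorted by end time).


Greedy: pick earliest-ending, then skip overlaps.
Selected (4 activities): [(5, 6), (6, 9), (11, 12), (15, 17)]


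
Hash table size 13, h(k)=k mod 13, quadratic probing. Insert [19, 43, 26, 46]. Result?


Insertions: 19->slot 6; 43->slot 4; 26->slot 0; 46->slot 7
Table: [26, None, None, None, 43, None, 19, 46, None, None, None, None, None]


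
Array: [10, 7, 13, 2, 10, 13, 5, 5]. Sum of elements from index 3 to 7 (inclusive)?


Prefix sums: [0, 10, 17, 30, 32, 42, 55, 60, 65]
Sum[3..7] = prefix[8] - prefix[3] = 65 - 30 = 35


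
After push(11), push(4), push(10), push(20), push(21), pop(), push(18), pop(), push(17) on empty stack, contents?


push(11) -> [11]
push(4) -> [11, 4]
push(10) -> [11, 4, 10]
push(20) -> [11, 4, 10, 20]
push(21) -> [11, 4, 10, 20, 21]
pop() returns 21 -> [11, 4, 10, 20]
push(18) -> [11, 4, 10, 20, 18]
pop() returns 18 -> [11, 4, 10, 20]
push(17) -> [11, 4, 10, 20, 17]
Final stack (bottom to top): [11, 4, 10, 20, 17]


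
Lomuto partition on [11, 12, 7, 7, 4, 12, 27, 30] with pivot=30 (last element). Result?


Elements <= 30 go left of pivot.
Result: [11, 12, 7, 7, 4, 12, 27, 30], pivot at index 7


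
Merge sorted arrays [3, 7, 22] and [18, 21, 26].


Compare heads, take smaller each step.
Merged: [3, 7, 18, 21, 22, 26]


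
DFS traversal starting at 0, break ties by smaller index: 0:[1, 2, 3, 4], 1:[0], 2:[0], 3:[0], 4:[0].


DFS stack-based: start with [0]
Visit order: [0, 1, 2, 3, 4]


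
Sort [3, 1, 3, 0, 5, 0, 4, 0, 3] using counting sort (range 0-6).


Count array: [3, 1, 0, 3, 1, 1, 0]
Reconstruct: [0, 0, 0, 1, 3, 3, 3, 4, 5]


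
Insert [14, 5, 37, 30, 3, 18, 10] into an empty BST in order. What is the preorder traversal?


Root = 14; build tree by BST insertion.
Preorder traversal: [14, 5, 3, 10, 37, 30, 18]


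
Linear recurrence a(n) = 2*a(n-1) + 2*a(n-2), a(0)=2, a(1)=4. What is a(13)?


Build bottom-up:
...a(11)=99840, a(12)=272768, a(13)=2*272768+2*99840=745216


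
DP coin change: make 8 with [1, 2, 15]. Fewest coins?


dp[0]=0; dp[i]=1+min(dp[i-c] for c in coins)
...dp[3]=2, dp[4]=2, dp[5]=3, dp[6]=3, dp[7]=4, dp[8]=4
Minimum coins for 8 = 4


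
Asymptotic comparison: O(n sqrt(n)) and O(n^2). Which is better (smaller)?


n^1.5 grows slower than quadratic
O(n sqrt(n)) is asymptotically smaller; O(n^2) grows faster


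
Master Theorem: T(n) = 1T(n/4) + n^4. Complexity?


a=1, b=4, c=4. log_4(1)=0 < c=4. Case 3: O(n^c) = O(n^4)
Complexity: O(n^4)


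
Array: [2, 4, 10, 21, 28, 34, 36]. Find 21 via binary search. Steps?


Search for 21:
[0,6] mid=3 arr[3]=21
Total: 1 comparisons


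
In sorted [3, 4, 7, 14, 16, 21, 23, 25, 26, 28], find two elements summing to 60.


Two pointers: lo=0, hi=9
No pair sums to 60


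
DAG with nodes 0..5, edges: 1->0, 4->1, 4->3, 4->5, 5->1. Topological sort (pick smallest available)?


Kahn's algorithm, process smallest node first
Order: [2, 4, 3, 5, 1, 0]


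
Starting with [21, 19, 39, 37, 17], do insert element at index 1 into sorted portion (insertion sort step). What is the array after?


After one pass: [19, 21, 39, 37, 17]


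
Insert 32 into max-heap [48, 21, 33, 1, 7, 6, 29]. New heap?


Append 32: [48, 21, 33, 1, 7, 6, 29, 32]
Bubble up: swap idx 7(32) with idx 3(1); swap idx 3(32) with idx 1(21)
Result: [48, 32, 33, 21, 7, 6, 29, 1]


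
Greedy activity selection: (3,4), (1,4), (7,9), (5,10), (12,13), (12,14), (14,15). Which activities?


Greedy: pick earliest-ending, then skip overlaps.
Selected (4 activities): [(3, 4), (7, 9), (12, 13), (14, 15)]


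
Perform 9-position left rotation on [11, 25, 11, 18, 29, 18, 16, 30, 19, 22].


Left rotate by 9: [22, 11, 25, 11, 18, 29, 18, 16, 30, 19]


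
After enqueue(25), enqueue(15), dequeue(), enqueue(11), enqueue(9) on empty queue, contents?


enqueue(25) -> [25]
enqueue(15) -> [25, 15]
dequeue() returns 25 -> [15]
enqueue(11) -> [15, 11]
enqueue(9) -> [15, 11, 9]
Final queue (front to back): [15, 11, 9]


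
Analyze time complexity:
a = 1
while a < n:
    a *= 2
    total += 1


Per nesting level: O(log n) = O(log n)
Complexity: O(log n)


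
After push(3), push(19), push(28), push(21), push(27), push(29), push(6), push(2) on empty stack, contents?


push(3) -> [3]
push(19) -> [3, 19]
push(28) -> [3, 19, 28]
push(21) -> [3, 19, 28, 21]
push(27) -> [3, 19, 28, 21, 27]
push(29) -> [3, 19, 28, 21, 27, 29]
push(6) -> [3, 19, 28, 21, 27, 29, 6]
push(2) -> [3, 19, 28, 21, 27, 29, 6, 2]
Final stack (bottom to top): [3, 19, 28, 21, 27, 29, 6, 2]


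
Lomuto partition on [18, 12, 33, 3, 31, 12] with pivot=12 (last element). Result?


Elements <= 12 go left of pivot.
Result: [12, 3, 12, 18, 31, 33], pivot at index 2


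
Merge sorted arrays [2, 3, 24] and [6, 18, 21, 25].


Compare heads, take smaller each step.
Merged: [2, 3, 6, 18, 21, 24, 25]


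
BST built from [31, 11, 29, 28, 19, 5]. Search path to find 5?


BST root = 31
Search for 5: compare at each node
Path: [31, 11, 5]


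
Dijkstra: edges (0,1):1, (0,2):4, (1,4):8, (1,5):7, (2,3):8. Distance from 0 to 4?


Dijkstra from 0:
Distances: {0: 0, 1: 1, 2: 4, 3: 12, 4: 9, 5: 8}
Shortest distance to 4 = 9, path = [0, 1, 4]


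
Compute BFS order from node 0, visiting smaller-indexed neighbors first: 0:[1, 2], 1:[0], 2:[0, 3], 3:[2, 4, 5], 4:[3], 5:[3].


BFS queue: start with [0]
Visit order: [0, 1, 2, 3, 4, 5]


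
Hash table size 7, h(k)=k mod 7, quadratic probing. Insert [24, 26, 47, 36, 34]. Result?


Insertions: 24->slot 3; 26->slot 5; 47->slot 6; 36->slot 1; 34->slot 0
Table: [34, 36, None, 24, None, 26, 47]


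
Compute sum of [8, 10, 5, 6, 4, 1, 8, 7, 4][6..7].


Prefix sums: [0, 8, 18, 23, 29, 33, 34, 42, 49, 53]
Sum[6..7] = prefix[8] - prefix[6] = 49 - 34 = 15


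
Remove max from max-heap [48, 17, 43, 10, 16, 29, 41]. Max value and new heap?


Max = 48
Replace root with last, heapify down
Resulting heap: [43, 17, 41, 10, 16, 29]


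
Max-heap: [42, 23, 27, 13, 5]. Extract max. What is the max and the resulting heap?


Max = 42
Replace root with last, heapify down
Resulting heap: [27, 23, 5, 13]


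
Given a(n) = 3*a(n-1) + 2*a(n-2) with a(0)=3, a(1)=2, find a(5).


Build bottom-up:
...a(3)=40, a(4)=144, a(5)=3*144+2*40=512


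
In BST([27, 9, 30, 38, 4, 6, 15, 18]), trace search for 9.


BST root = 27
Search for 9: compare at each node
Path: [27, 9]


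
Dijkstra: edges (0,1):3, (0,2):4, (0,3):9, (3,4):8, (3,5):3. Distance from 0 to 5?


Dijkstra from 0:
Distances: {0: 0, 1: 3, 2: 4, 3: 9, 4: 17, 5: 12}
Shortest distance to 5 = 12, path = [0, 3, 5]


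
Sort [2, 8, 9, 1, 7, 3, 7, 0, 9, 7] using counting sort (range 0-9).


Count array: [1, 1, 1, 1, 0, 0, 0, 3, 1, 2]
Reconstruct: [0, 1, 2, 3, 7, 7, 7, 8, 9, 9]


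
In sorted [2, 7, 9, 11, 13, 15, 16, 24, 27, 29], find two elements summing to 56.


Two pointers: lo=0, hi=9
Found pair: (27, 29) summing to 56


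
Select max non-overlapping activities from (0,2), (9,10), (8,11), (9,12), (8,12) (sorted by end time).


Greedy: pick earliest-ending, then skip overlaps.
Selected (2 activities): [(0, 2), (9, 10)]


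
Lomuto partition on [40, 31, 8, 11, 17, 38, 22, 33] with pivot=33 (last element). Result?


Elements <= 33 go left of pivot.
Result: [31, 8, 11, 17, 22, 33, 40, 38], pivot at index 5


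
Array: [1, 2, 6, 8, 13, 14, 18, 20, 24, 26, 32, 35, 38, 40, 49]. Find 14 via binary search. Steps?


Search for 14:
[0,14] mid=7 arr[7]=20
[0,6] mid=3 arr[3]=8
[4,6] mid=5 arr[5]=14
Total: 3 comparisons


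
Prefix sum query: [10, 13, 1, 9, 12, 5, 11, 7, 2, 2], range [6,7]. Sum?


Prefix sums: [0, 10, 23, 24, 33, 45, 50, 61, 68, 70, 72]
Sum[6..7] = prefix[8] - prefix[6] = 68 - 50 = 18


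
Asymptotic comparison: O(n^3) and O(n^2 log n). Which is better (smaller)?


n^2 log n grows slower than cubic
O(n^2 log n) is asymptotically smaller; O(n^3) grows faster


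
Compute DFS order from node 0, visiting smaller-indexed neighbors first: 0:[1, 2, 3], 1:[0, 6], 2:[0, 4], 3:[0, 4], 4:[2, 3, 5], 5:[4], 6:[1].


DFS stack-based: start with [0]
Visit order: [0, 1, 6, 2, 4, 3, 5]


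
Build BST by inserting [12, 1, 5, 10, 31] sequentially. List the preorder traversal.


Root = 12; build tree by BST insertion.
Preorder traversal: [12, 1, 5, 10, 31]


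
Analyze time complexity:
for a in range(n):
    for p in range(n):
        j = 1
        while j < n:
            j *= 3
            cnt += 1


Per nesting level: O(n) * O(n) * O(log n) = O(n^2 log n)
Complexity: O(n^2 log n)


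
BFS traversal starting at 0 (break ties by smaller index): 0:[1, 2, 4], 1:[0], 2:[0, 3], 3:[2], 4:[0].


BFS queue: start with [0]
Visit order: [0, 1, 2, 4, 3]


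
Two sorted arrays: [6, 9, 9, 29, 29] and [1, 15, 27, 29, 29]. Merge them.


Compare heads, take smaller each step.
Merged: [1, 6, 9, 9, 15, 27, 29, 29, 29, 29]


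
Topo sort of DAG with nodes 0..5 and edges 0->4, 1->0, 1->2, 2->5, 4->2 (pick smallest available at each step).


Kahn's algorithm, process smallest node first
Order: [1, 0, 3, 4, 2, 5]


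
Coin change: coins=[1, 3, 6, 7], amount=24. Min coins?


dp[0]=0; dp[i]=1+min(dp[i-c] for c in coins)
...dp[19]=3, dp[20]=3, dp[21]=3, dp[22]=4, dp[23]=4, dp[24]=4
Minimum coins for 24 = 4


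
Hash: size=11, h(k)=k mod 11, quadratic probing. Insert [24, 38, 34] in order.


Insertions: 24->slot 2; 38->slot 5; 34->slot 1
Table: [None, 34, 24, None, None, 38, None, None, None, None, None]


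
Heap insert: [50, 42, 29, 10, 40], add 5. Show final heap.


Append 5: [50, 42, 29, 10, 40, 5]
Bubble up: no swaps needed
Result: [50, 42, 29, 10, 40, 5]


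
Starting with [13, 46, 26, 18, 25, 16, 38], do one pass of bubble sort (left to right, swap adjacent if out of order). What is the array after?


After one pass: [13, 26, 18, 25, 16, 38, 46]


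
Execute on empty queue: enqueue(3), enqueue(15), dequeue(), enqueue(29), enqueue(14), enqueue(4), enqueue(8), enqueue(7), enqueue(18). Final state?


enqueue(3) -> [3]
enqueue(15) -> [3, 15]
dequeue() returns 3 -> [15]
enqueue(29) -> [15, 29]
enqueue(14) -> [15, 29, 14]
enqueue(4) -> [15, 29, 14, 4]
enqueue(8) -> [15, 29, 14, 4, 8]
enqueue(7) -> [15, 29, 14, 4, 8, 7]
enqueue(18) -> [15, 29, 14, 4, 8, 7, 18]
Final queue (front to back): [15, 29, 14, 4, 8, 7, 18]


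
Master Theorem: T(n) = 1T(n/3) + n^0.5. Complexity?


a=1, b=3, c=0.5. log_3(1)=0 < c=0.5. Case 3: O(n^c) = O(sqrt(n))
Complexity: O(sqrt(n))


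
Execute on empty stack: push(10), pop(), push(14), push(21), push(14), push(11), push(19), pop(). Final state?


push(10) -> [10]
pop() returns 10 -> []
push(14) -> [14]
push(21) -> [14, 21]
push(14) -> [14, 21, 14]
push(11) -> [14, 21, 14, 11]
push(19) -> [14, 21, 14, 11, 19]
pop() returns 19 -> [14, 21, 14, 11]
Final stack (bottom to top): [14, 21, 14, 11]


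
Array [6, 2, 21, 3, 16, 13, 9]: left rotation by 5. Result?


Left rotate by 5: [13, 9, 6, 2, 21, 3, 16]


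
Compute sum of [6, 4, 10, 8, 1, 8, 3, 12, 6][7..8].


Prefix sums: [0, 6, 10, 20, 28, 29, 37, 40, 52, 58]
Sum[7..8] = prefix[9] - prefix[7] = 58 - 40 = 18


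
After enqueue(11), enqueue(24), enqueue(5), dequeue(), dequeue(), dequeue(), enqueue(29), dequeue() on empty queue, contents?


enqueue(11) -> [11]
enqueue(24) -> [11, 24]
enqueue(5) -> [11, 24, 5]
dequeue() returns 11 -> [24, 5]
dequeue() returns 24 -> [5]
dequeue() returns 5 -> []
enqueue(29) -> [29]
dequeue() returns 29 -> []
Final queue (front to back): []


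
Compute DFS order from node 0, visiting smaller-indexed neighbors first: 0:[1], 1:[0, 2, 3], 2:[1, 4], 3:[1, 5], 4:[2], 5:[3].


DFS stack-based: start with [0]
Visit order: [0, 1, 2, 4, 3, 5]


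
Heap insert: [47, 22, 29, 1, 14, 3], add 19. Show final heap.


Append 19: [47, 22, 29, 1, 14, 3, 19]
Bubble up: no swaps needed
Result: [47, 22, 29, 1, 14, 3, 19]


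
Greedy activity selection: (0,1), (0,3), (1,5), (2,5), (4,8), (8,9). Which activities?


Greedy: pick earliest-ending, then skip overlaps.
Selected (3 activities): [(0, 1), (1, 5), (8, 9)]


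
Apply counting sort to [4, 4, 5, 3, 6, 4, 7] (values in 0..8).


Count array: [0, 0, 0, 1, 3, 1, 1, 1, 0]
Reconstruct: [3, 4, 4, 4, 5, 6, 7]


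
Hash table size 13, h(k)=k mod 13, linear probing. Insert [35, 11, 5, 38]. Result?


Insertions: 35->slot 9; 11->slot 11; 5->slot 5; 38->slot 12
Table: [None, None, None, None, None, 5, None, None, None, 35, None, 11, 38]


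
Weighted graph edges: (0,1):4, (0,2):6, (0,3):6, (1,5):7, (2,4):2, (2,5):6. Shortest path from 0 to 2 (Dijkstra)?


Dijkstra from 0:
Distances: {0: 0, 1: 4, 2: 6, 3: 6, 4: 8, 5: 11}
Shortest distance to 2 = 6, path = [0, 2]


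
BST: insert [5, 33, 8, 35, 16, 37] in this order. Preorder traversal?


Root = 5; build tree by BST insertion.
Preorder traversal: [5, 33, 8, 16, 35, 37]


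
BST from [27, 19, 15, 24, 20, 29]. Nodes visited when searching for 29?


BST root = 27
Search for 29: compare at each node
Path: [27, 29]


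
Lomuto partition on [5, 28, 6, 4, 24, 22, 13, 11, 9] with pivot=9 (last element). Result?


Elements <= 9 go left of pivot.
Result: [5, 6, 4, 9, 24, 22, 13, 11, 28], pivot at index 3


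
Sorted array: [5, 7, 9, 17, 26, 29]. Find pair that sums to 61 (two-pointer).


Two pointers: lo=0, hi=5
No pair sums to 61


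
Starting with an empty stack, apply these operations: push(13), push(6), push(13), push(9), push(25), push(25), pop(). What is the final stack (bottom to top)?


push(13) -> [13]
push(6) -> [13, 6]
push(13) -> [13, 6, 13]
push(9) -> [13, 6, 13, 9]
push(25) -> [13, 6, 13, 9, 25]
push(25) -> [13, 6, 13, 9, 25, 25]
pop() returns 25 -> [13, 6, 13, 9, 25]
Final stack (bottom to top): [13, 6, 13, 9, 25]


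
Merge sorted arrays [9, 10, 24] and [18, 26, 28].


Compare heads, take smaller each step.
Merged: [9, 10, 18, 24, 26, 28]


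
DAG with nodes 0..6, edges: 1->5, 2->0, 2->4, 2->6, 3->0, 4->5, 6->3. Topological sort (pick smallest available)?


Kahn's algorithm, process smallest node first
Order: [1, 2, 4, 5, 6, 3, 0]


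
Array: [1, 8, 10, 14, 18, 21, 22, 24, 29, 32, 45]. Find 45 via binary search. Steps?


Search for 45:
[0,10] mid=5 arr[5]=21
[6,10] mid=8 arr[8]=29
[9,10] mid=9 arr[9]=32
[10,10] mid=10 arr[10]=45
Total: 4 comparisons


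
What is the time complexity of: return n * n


Analysis: constant-time operation, no loop
Complexity: O(1)


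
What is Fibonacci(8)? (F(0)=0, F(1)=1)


F(n)=F(n-1)+F(n-2)
...F(6)=8, F(7)=13, F(8)=21


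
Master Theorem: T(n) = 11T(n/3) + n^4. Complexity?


a=11, b=3, c=4. log_3(11)=2.183 < c=4. Case 3: O(n^c) = O(n^4)
Complexity: O(n^4)


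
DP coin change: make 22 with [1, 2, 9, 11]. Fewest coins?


dp[0]=0; dp[i]=1+min(dp[i-c] for c in coins)
...dp[17]=4, dp[18]=2, dp[19]=3, dp[20]=2, dp[21]=3, dp[22]=2
Minimum coins for 22 = 2


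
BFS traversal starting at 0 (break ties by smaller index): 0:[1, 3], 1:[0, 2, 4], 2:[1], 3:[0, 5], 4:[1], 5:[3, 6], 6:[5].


BFS queue: start with [0]
Visit order: [0, 1, 3, 2, 4, 5, 6]


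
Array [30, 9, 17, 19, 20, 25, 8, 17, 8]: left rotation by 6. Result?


Left rotate by 6: [8, 17, 8, 30, 9, 17, 19, 20, 25]


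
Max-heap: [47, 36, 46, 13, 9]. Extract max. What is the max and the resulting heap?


Max = 47
Replace root with last, heapify down
Resulting heap: [46, 36, 9, 13]


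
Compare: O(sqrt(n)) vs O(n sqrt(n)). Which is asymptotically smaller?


sublinear grows slower than n^1.5
O(sqrt(n)) is asymptotically smaller; O(n sqrt(n)) grows faster


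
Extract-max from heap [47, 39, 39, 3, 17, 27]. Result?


Max = 47
Replace root with last, heapify down
Resulting heap: [39, 27, 39, 3, 17]


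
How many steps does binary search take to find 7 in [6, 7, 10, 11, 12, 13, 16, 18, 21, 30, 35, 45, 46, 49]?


Search for 7:
[0,13] mid=6 arr[6]=16
[0,5] mid=2 arr[2]=10
[0,1] mid=0 arr[0]=6
[1,1] mid=1 arr[1]=7
Total: 4 comparisons


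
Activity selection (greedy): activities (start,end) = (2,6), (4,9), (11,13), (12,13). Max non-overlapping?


Greedy: pick earliest-ending, then skip overlaps.
Selected (2 activities): [(2, 6), (11, 13)]


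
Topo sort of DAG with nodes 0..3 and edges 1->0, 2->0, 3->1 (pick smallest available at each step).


Kahn's algorithm, process smallest node first
Order: [2, 3, 1, 0]


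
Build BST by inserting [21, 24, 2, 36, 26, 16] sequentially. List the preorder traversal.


Root = 21; build tree by BST insertion.
Preorder traversal: [21, 2, 16, 24, 36, 26]


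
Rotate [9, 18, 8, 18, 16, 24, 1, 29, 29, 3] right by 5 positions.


Right rotate by 5: [24, 1, 29, 29, 3, 9, 18, 8, 18, 16]


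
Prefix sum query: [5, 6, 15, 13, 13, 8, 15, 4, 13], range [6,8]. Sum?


Prefix sums: [0, 5, 11, 26, 39, 52, 60, 75, 79, 92]
Sum[6..8] = prefix[9] - prefix[6] = 92 - 60 = 32


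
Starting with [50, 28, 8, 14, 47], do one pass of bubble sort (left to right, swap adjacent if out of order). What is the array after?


After one pass: [28, 8, 14, 47, 50]


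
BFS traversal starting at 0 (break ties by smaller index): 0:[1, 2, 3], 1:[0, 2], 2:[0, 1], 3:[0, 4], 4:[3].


BFS queue: start with [0]
Visit order: [0, 1, 2, 3, 4]


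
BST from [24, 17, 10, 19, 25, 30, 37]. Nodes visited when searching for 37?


BST root = 24
Search for 37: compare at each node
Path: [24, 25, 30, 37]


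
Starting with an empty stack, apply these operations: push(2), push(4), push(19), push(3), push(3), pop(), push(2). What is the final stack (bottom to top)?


push(2) -> [2]
push(4) -> [2, 4]
push(19) -> [2, 4, 19]
push(3) -> [2, 4, 19, 3]
push(3) -> [2, 4, 19, 3, 3]
pop() returns 3 -> [2, 4, 19, 3]
push(2) -> [2, 4, 19, 3, 2]
Final stack (bottom to top): [2, 4, 19, 3, 2]


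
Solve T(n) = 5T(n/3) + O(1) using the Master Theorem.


a=5, b=3, c=0. log_3(5)=1.465 > c=0. Case 1: O(n^log_b(a)) = O(n^1.465)
Complexity: O(n^1.465)


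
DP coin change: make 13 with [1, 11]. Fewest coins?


dp[0]=0; dp[i]=1+min(dp[i-c] for c in coins)
...dp[8]=8, dp[9]=9, dp[10]=10, dp[11]=1, dp[12]=2, dp[13]=3
Minimum coins for 13 = 3


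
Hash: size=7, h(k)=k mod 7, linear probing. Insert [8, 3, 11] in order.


Insertions: 8->slot 1; 3->slot 3; 11->slot 4
Table: [None, 8, None, 3, 11, None, None]


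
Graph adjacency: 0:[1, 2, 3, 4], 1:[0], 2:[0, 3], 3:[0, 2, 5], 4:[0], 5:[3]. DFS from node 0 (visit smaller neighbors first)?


DFS stack-based: start with [0]
Visit order: [0, 1, 2, 3, 5, 4]


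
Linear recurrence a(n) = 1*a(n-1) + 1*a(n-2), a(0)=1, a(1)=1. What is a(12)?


Build bottom-up:
...a(10)=89, a(11)=144, a(12)=1*144+1*89=233


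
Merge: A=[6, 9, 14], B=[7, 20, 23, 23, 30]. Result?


Compare heads, take smaller each step.
Merged: [6, 7, 9, 14, 20, 23, 23, 30]


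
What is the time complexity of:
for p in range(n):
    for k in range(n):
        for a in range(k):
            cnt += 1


Per nesting level: O(n) * O(n) * O(n) [triangular over k] = O(n^3)
Complexity: O(n^3)


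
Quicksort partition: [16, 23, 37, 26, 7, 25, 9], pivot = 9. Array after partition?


Elements <= 9 go left of pivot.
Result: [7, 9, 37, 26, 16, 25, 23], pivot at index 1


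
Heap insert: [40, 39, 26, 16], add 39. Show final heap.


Append 39: [40, 39, 26, 16, 39]
Bubble up: no swaps needed
Result: [40, 39, 26, 16, 39]


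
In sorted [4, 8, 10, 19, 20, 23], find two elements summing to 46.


Two pointers: lo=0, hi=5
No pair sums to 46


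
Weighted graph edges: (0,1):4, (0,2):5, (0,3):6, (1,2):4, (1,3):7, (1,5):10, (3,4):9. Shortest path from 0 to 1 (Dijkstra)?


Dijkstra from 0:
Distances: {0: 0, 1: 4, 2: 5, 3: 6, 4: 15, 5: 14}
Shortest distance to 1 = 4, path = [0, 1]


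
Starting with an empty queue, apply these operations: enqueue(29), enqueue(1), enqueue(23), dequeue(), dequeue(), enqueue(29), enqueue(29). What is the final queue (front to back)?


enqueue(29) -> [29]
enqueue(1) -> [29, 1]
enqueue(23) -> [29, 1, 23]
dequeue() returns 29 -> [1, 23]
dequeue() returns 1 -> [23]
enqueue(29) -> [23, 29]
enqueue(29) -> [23, 29, 29]
Final queue (front to back): [23, 29, 29]


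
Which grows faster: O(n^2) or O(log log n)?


double-logarithmic grows slower than quadratic
O(log log n) is asymptotically smaller; O(n^2) grows faster


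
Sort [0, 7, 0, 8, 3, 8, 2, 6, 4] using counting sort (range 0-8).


Count array: [2, 0, 1, 1, 1, 0, 1, 1, 2]
Reconstruct: [0, 0, 2, 3, 4, 6, 7, 8, 8]


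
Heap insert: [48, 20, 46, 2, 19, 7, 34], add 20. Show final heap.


Append 20: [48, 20, 46, 2, 19, 7, 34, 20]
Bubble up: swap idx 7(20) with idx 3(2)
Result: [48, 20, 46, 20, 19, 7, 34, 2]


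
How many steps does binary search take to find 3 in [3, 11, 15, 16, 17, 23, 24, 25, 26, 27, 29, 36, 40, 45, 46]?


Search for 3:
[0,14] mid=7 arr[7]=25
[0,6] mid=3 arr[3]=16
[0,2] mid=1 arr[1]=11
[0,0] mid=0 arr[0]=3
Total: 4 comparisons


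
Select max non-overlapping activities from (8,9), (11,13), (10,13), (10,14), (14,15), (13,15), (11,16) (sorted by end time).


Greedy: pick earliest-ending, then skip overlaps.
Selected (3 activities): [(8, 9), (11, 13), (14, 15)]


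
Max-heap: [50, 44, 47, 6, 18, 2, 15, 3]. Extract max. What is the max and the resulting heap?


Max = 50
Replace root with last, heapify down
Resulting heap: [47, 44, 15, 6, 18, 2, 3]


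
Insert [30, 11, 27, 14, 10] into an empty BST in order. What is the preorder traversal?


Root = 30; build tree by BST insertion.
Preorder traversal: [30, 11, 10, 27, 14]
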